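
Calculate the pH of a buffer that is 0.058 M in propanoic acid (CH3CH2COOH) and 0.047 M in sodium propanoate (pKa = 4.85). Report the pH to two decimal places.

pH = 4.76

Henderson–Hasselbalch: pH = pKa + log([CH3CH2COO-]/[CH3CH2COOH]) = 4.85 + log(0.047/0.058)
pH = 4.85 + (-0.091) = 4.76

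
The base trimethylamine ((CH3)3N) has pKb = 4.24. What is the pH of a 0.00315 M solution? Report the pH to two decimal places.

(CH3)3N + H2O ⇌ (CH3)3NH+ + OH-
Kb = 10^(−4.24) = 5.75 × 10^-5
Kb = [OH-]²/(0.00315 − [OH-]) = 5.75 × 10^-5
[OH-] is not negligible relative to C₀; solve [OH-]² + 5.75e-05·[OH-] − 1.81e-07 = 0.
[OH-] = (−Kb + √(Kb² + 4·Kb·C₀))/2 = 3.98 × 10^-4 M
pOH = −log(3.98 × 10^-4) = 3.40; pH = 14.00 − 3.40 = 10.60

pH = 10.60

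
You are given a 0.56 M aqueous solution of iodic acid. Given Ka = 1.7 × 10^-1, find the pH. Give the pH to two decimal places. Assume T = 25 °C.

HIO3 ⇌ IO3- + H+
From the ICE table, Ka = x²/(0.56 − x) = 1.7 × 10^-1.
x is not negligible relative to C₀; solve x² + 0.17·x − 0.0952 = 0.
x = (−Ka + √(Ka² + 4·Ka·C₀))/2 = 2.35 × 10^-1 M
pH = −log(2.35 × 10^-1) = 0.63

pH = 0.63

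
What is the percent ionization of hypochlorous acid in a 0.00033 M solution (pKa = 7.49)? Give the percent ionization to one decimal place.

HOCl ⇌ OCl- + H+; let x = [H+] at equilibrium.
Ka = 10^(−7.49) = 3.24 × 10^-8
x ≈ √(Ka·C₀) = √(3.24 × 10^-8 × 0.00033) = 3.27 × 10^-6 M
% ionization = x/C₀ × 100% = 3.27 × 10^-6/0.00033 × 100% = 1.0%

1.0%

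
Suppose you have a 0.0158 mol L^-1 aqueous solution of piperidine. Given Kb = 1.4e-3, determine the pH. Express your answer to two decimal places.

C5H10NH + H2O ⇌ C5H10NH2+ + OH-
Kb = [OH-]²/(0.0158 − [OH-]) = 1.4 × 10^-3
[OH-] is not negligible relative to C₀; solve [OH-]² + 0.0014·[OH-] − 2.21e-05 = 0.
[OH-] = [−0.0014 + √(0.0014² + 8.85e-05)]/2 = 4.05 × 10^-3 M
pOH = −log(4.05 × 10^-3) = 2.39; pH = 14.00 − 2.39 = 11.61

pH = 11.61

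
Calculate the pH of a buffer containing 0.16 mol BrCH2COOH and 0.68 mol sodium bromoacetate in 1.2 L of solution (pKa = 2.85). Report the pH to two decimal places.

pH = 3.48

pH = pKa + log([A⁻]/[HA]) = 2.85 + log(0.68/0.16)
pH = 2.85 + (+0.628) = 3.48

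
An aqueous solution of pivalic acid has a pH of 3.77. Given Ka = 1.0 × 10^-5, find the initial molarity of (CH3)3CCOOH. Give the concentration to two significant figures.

[H+] = 10^(-3.77) = 1.70 × 10^-4 M = x
Ka = x²/(C₀ − x) ⇒ C₀ = x + x²/Ka
C₀ = 1.70 × 10^-4 + (1.70 × 10^-4)²/(1.0 × 10^-5) = 3.06 × 10^-3 M

C₀ = 3.1 × 10^-3 M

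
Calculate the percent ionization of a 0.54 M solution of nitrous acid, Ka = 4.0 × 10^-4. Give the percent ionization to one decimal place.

HNO2 ⇌ NO2- + H+; let x = [H+] at equilibrium.
x ≈ √(Ka·C₀) = √(4.0 × 10^-4 × 0.54) = 1.47 × 10^-2 M
Fraction ionized = 1.47 × 10^-2 / 0.54 = 0.0272 → 2.7%

2.7%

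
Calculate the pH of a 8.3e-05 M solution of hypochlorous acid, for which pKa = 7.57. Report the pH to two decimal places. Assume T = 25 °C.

HOCl ⇌ OCl- + H+
Ka = 10^(−7.57) = 2.69 × 10^-8
From the ICE table, Ka = [H+]²/(8.3e-05 − [H+]) = 2.69 × 10^-8.
Since Ka ≪ C₀, [H+] ≈ √(Ka·C₀) = 1.49 × 10^-6 M.
Check: 1.8% ionized — well under 5%, approximation valid.
pH = −log[H+] = −log(1.49 × 10^-6) = 5.83

pH = 5.83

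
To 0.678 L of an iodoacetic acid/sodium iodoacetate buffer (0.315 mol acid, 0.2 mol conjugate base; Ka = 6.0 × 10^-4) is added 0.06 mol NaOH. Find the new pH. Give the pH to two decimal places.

After neutralization: n(ICH2COOH) = 0.255 mol, n(ICH2COO-) = 0.26 mol.
pKa = −log(6.0 × 10^-4) = 3.222
pH = pKa + log(n_ICH2COO-/n_ICH2COOH) = 3.222 + log(0.26/0.255) = 3.222 + (+0.008)

pH = 3.23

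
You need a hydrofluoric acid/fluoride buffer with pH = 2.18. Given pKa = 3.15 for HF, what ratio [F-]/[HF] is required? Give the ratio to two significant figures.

pH = pKa + log(r) ⇒ log(r) = 2.18 − 3.15 = -0.97
r = [F-]/[HF] = 10^(-0.97) = 0.107

ratio = 0.11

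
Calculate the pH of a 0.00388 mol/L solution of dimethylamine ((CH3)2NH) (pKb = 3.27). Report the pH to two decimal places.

(CH3)2NH + H2O ⇌ (CH3)2NH2+ + OH-
Kb = 10^(−3.27) = 5.37 × 10^-4
Kb = x²/(0.00388 − x) = 5.37 × 10^-4
The 5% rule fails; solving x² + Kb·x − Kb·C₀ = 0 exactly:
x = [−0.000537 + √(0.000537² + 8.33e-06)]/2 = 1.20 × 10^-3 M
pOH = −log(1.20 × 10^-3) = 2.92; pH = 14.00 − 2.92 = 11.08

pH = 11.08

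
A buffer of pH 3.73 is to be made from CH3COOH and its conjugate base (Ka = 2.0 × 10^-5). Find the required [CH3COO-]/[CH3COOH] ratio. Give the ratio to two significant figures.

pKa = -log(2.0 × 10^-5) = 4.699
pH = pKa + log(r) ⇒ log(r) = 3.73 − 4.699 = -0.969
r = [CH3COO-]/[CH3COOH] = 10^(-0.969) = 0.107

ratio = 0.11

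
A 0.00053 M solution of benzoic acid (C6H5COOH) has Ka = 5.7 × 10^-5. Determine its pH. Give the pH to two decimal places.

pH = 3.83

C6H5COOH ⇌ C6H5COO- + H+
From the ICE table, Ka = x²/(0.00053 − x) = 5.7 × 10^-5.
x is not negligible relative to C₀; solve x² + 5.7e-05·x − 3.02e-08 = 0.
x = [−5.7e-05 + √(5.7e-05² + 1.21e-07)]/2 = 1.48 × 10^-4 M
pH = −log(1.48 × 10^-4) = 3.83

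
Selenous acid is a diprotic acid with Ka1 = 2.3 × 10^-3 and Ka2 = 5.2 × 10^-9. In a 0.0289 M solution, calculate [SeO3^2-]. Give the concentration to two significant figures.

First ionization gives [H+] ≈ [HSeO3-] = 7.08 × 10^-3 M.
Second step: Ka2 = [H+][SeO3^2-]/[HSeO3-] ≈ [SeO3^2-] (since [H+] ≈ [HSeO3-]).
So [SeO3^2-] ≈ Ka2.

5.2 × 10^-9 M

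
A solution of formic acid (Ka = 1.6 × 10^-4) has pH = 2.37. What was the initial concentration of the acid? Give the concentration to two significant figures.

[H+] = 10^(-2.37) = 4.27 × 10^-3 M = x
Ka = x²/(C₀ − x) ⇒ C₀ = x + x²/Ka
C₀ = 4.27 × 10^-3 + (4.27 × 10^-3)²/(1.6 × 10^-4) = 1.18 × 10^-1 M

C₀ = 1.2 × 10^-1 M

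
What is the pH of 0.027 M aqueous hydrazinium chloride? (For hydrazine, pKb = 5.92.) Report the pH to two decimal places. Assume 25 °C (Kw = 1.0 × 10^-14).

pH = 4.82

N2H5+ is the conjugate acid of the weak base N2H4.
Kb = 10^(−5.92) = 1.20 × 10^-6
Ka = Kw/Kb = 1.0×10^-14 / 1.20 × 10^-6 = 8.33 × 10^-9
Let x = [H+] at equilibrium. Ka = x²/(0.027 − x).
Neglecting x in the denominator: x = √(8.33 × 10^-9 × 0.027) = 1.50 × 10^-5 M
(x/C₀ = 0.056% < 5%, so the approximation holds.)
pH = −log(1.50 × 10^-5) = 4.82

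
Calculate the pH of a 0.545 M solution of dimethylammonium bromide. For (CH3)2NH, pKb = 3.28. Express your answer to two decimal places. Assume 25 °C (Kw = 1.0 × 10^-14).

(CH3)2NH2+ is the conjugate acid of the weak base (CH3)2NH.
Kb = 10^(−3.28) = 5.25 × 10^-4
Ka = Kw/Kb = 1.0×10^-14 / 5.25 × 10^-4 = 1.90 × 10^-11
From the ICE table, Ka = [H+]²/(0.545 − [H+]) = 1.90 × 10^-11.
Neglecting [H+] in the denominator: [H+] = √(1.90 × 10^-11 × 0.545) = 3.22 × 10^-6 M
Check: 0.00059% ionized — well under 5%, approximation valid.
pH = −log(3.22 × 10^-6) = 5.49

pH = 5.49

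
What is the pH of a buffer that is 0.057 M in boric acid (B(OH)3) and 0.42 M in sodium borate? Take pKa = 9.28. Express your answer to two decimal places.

pH = 10.15

pH = pKa + log([A⁻]/[HA]) = 9.28 + log(0.42/0.057)
pH = 9.28 + (+0.867) = 10.15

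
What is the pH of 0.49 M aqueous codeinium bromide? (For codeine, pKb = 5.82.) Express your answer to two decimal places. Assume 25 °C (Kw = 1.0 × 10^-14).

pH = 4.24

C18H22NO3+ is the conjugate acid of the weak base C18H21NO3.
Kb = 10^(−5.82) = 1.51 × 10^-6
Ka = Kw/Kb = 1.0×10^-14 / 1.51 × 10^-6 = 6.62 × 10^-9
Let x = [H+] at equilibrium. Ka = x²/(0.49 − x).
Assume x ≪ 0.49: x ≈ √(6.62 × 10^-9 × 0.49) = 5.70 × 10^-5 M
(x/C₀ = 0.012% < 5%, so the approximation holds.)
pH = −log[H+] = −log(5.70 × 10^-5) = 4.24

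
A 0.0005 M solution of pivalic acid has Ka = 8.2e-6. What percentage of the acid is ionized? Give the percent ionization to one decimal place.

12.0%

(CH3)3CCOOH ⇌ (CH3)3CCOO- + H+; let x = [H+] at equilibrium.
Ka = x²/(C₀ − x); solving the quadratic gives x = 6.01 × 10^-5 M.
% ionization = x/C₀ × 100% = 6.01 × 10^-5/0.0005 × 100% = 12.0%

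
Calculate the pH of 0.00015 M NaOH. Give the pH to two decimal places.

NaOH is a strong base; [OH-] = 0.00015 M.
pOH = -log(0.00015) = 3.82
pH = 14.00 - 3.82 = 10.18

pH = 10.18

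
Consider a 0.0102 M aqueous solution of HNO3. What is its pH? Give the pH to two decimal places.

pH = 1.99

HNO3 is a strong acid and dissociates completely, so [H+] = 0.0102 M.
pH = -log(0.0102) = 1.99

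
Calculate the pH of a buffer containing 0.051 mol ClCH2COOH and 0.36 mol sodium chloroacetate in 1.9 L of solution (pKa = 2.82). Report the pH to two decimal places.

pH = pKa + log([A⁻]/[HA]) = 2.82 + log(0.36/0.051)
pH = 2.82 + (+0.849) = 3.67

pH = 3.67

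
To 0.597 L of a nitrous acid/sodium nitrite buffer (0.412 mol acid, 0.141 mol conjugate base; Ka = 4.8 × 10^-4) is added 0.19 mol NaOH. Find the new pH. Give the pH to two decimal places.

pH = 3.49

OH- converts HNO2 to NO2-: HNO2 → 0.222 mol, NO2- → 0.331 mol.
pKa = −log(4.8 × 10^-4) = 3.319
pH = pKa + log([A⁻]/[HA]) = 3.319 + log(0.331/0.222) = 3.319 +0.173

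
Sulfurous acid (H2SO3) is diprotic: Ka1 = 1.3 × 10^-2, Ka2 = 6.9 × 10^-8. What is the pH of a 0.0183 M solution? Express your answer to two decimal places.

pH = 1.99

Since Ka1 ≫ Ka2, the first ionization dominates [H+].
Ka1 = x²/(0.0183 − x) = 1.3 × 10^-2
Solving the quadratic: x = (−Ka1 + √(Ka1² + 4·Ka1·C₀))/2 = 1.02 × 10^-2 M
pH = −log(1.02 × 10^-2) = 1.99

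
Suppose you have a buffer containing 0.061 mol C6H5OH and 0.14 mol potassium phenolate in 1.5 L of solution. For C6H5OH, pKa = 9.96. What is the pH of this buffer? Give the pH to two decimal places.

pH = pKa + log([A⁻]/[HA]) = 9.96 + log(0.14/0.061)
pH = 9.96 + (+0.361) = 10.32

pH = 10.32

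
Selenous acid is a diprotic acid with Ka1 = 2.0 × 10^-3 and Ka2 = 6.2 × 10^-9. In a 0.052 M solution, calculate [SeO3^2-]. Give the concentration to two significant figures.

First ionization gives [H+] ≈ [HSeO3-] = 9.25 × 10^-3 M.
Second step: Ka2 = [H+][SeO3^2-]/[HSeO3-] ≈ [SeO3^2-] (since [H+] ≈ [HSeO3-]).
So [SeO3^2-] ≈ Ka2.

6.2 × 10^-9 M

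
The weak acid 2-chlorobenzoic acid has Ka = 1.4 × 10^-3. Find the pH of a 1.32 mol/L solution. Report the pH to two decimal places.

ClC6H4COOH ⇌ ClC6H4COO- + H+
From the ICE table, Ka = [H+]²/(1.32 − [H+]) = 1.4 × 10^-3.
Neglecting [H+] in the denominator: [H+] = √(1.4 × 10^-3 × 1.32) = 4.30 × 10^-2 M
pH = −log(4.30 × 10^-2) = 1.37

pH = 1.37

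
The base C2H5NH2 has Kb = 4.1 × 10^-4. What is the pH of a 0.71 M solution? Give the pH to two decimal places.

pH = 12.23

C2H5NH2 + H2O ⇌ C2H5NH3+ + OH-
Kb = x²/(0.71 − x) = 4.1 × 10^-4
Neglecting x in the denominator: x = √(4.1 × 10^-4 × 0.71) = 1.71 × 10^-2 M
Check: 2.4% ionized — well under 5%, approximation valid.
pOH = −log(1.71 × 10^-2) = 1.77; pH = 14.00 − 1.77 = 12.23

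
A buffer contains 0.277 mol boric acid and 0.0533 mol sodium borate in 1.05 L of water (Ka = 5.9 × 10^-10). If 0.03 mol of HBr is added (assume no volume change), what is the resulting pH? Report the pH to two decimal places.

pH = 8.11

After neutralization: n(B(OH)3) = 0.307 mol, n(B(OH)4-) = 0.0233 mol.
pKa = −log(5.9 × 10^-10) = 9.229
pH = pKa + log(n_B(OH)4-/n_B(OH)3) = 9.229 + log(0.0233/0.307) = 9.229 + (-1.120)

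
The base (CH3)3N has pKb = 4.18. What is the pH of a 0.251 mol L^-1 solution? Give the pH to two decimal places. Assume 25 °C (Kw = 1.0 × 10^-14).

pH = 11.61

(CH3)3N + H2O ⇌ (CH3)3NH+ + OH-
Kb = 10^(−4.18) = 6.61 × 10^-5
From the ICE table, Kb = x²/(0.251 − x) = 6.61 × 10^-5.
Assume x ≪ 0.251: x ≈ √(6.61 × 10^-5 × 0.251) = 4.07 × 10^-3 M
pOH = −log(4.07 × 10^-3) = 2.39; pH = 14.00 − 2.39 = 11.61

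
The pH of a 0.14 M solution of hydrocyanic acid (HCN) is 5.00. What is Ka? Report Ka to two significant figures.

[H+] = 10^(-5.00) = 1.00 × 10^-5 M
At equilibrium [HA] = 0.14 − 1.00 × 10^-5 = 1.40 × 10^-1 M
Ka = [H+][A-]/[HA] = (1.00 × 10^-5)² / 1.40 × 10^-1 = 7.1 × 10^-10

Ka = 7.1 × 10^-10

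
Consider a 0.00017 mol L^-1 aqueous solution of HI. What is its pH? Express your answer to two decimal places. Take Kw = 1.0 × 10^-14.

HI is a strong acid and dissociates completely, so [H+] = 0.00017 M.
pH = -log(0.00017) = 3.77

pH = 3.77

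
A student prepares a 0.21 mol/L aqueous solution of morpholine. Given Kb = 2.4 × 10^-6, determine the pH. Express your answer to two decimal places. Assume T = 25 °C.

pH = 10.85

C4H8ONH + H2O ⇌ C4H8ONH2+ + OH-
Kb = [OH-]²/(0.21 − [OH-]) = 2.4 × 10^-6
Neglecting [OH-] in the denominator: [OH-] = √(2.4 × 10^-6 × 0.21) = 7.10 × 10^-4 M
Check: 0.34% ionized — well under 5%, approximation valid.
pOH = 3.15, so pH = 14.00 − pOH = 10.85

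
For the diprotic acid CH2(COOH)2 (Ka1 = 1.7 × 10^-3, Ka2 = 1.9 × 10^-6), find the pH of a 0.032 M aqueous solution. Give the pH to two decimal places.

pH = 2.18

Since Ka1 ≫ Ka2, the first ionization dominates [H+].
Ka1 = x²/(0.032 − x) = 1.7 × 10^-3
Solving the quadratic: x = (−Ka1 + √(Ka1² + 4·Ka1·C₀))/2 = 6.57 × 10^-3 M
pH = −log(6.57 × 10^-3) = 2.18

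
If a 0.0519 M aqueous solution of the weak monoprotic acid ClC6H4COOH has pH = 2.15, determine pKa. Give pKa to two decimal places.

[H+] = 10^(-2.15) = 7.08 × 10^-3 M
At equilibrium [HA] = 0.0519 − 7.08 × 10^-3 = 4.48 × 10^-2 M
Ka = [H+][A-]/[HA] = (7.08 × 10^-3)² / 4.48 × 10^-2 = 1.12 × 10^-3
pKa = -log(1.12 × 10^-3) = 2.95

pKa = 2.95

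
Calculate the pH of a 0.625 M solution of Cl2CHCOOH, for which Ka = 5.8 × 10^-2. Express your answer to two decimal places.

pH = 0.79

Cl2CHCOOH ⇌ Cl2CHCOO- + H+
Ka = [H+]²/(0.625 − [H+]) = 5.8 × 10^-2
[H+] is not negligible relative to C₀; solve [H+]² + 0.058·[H+] − 0.0363 = 0.
[H+] = (−Ka + √(Ka² + 4·Ka·C₀))/2 = 1.64 × 10^-1 M
pH = −log[H+] = −log(1.64 × 10^-1) = 0.79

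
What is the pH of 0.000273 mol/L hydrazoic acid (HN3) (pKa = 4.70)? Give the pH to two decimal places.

HN3 ⇌ N3- + H+
Ka = 10^(−4.70) = 2.00 × 10^-5
From the ICE table, Ka = x²/(0.000273 − x) = 2.00 × 10^-5.
Here C₀/Ka ≈ 13.7, so the small-x approximation fails. Use the quadratic:
x = (−Ka + √(Ka² + 4·Ka·C₀))/2 = 6.46 × 10^-5 M
pH = −log(6.46 × 10^-5) = 4.19

pH = 4.19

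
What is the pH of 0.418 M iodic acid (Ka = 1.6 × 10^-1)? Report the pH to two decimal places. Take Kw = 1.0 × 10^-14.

HIO3 ⇌ IO3- + H+
Let x = [H+] at equilibrium. Ka = x²/(0.418 − x).
The 5% rule fails; solving x² + Ka·x − Ka·C₀ = 0 exactly:
x = [−0.16 + √(0.16² + 0.268)]/2 = 1.91 × 10^-1 M
pH = −log[H+] = −log(1.91 × 10^-1) = 0.72

pH = 0.72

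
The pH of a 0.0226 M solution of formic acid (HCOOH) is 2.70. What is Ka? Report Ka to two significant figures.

Ka = 1.9 × 10^-4

[H+] = 10^(-2.70) = 2.00 × 10^-3 M
At equilibrium [HA] = 0.0226 − 2.00 × 10^-3 = 2.06 × 10^-2 M
Ka = [H+][A-]/[HA] = (2.00 × 10^-3)² / 2.06 × 10^-2 = 1.9 × 10^-4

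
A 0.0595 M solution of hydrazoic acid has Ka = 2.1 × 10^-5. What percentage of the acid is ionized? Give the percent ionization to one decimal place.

1.9%

HN3 ⇌ N3- + H+; let x = [H+] at equilibrium.
x ≈ √(Ka·C₀) = √(2.1 × 10^-5 × 0.0595) = 1.12 × 10^-3 M
Fraction ionized = 1.12 × 10^-3 / 0.0595 = 0.0188 → 1.9%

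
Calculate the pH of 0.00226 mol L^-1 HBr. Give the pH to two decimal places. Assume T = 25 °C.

pH = 2.65

HBr is a strong acid and dissociates completely, so [H+] = 0.00226 M.
pH = -log(0.00226) = 2.65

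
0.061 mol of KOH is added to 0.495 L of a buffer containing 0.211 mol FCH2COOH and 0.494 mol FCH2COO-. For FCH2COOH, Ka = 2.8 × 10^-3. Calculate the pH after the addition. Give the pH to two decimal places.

pH = 3.12

After neutralization: n(FCH2COOH) = 0.15 mol, n(FCH2COO-) = 0.555 mol.
pKa = −log(2.8 × 10^-3) = 2.553
pH = pKa + log(n_FCH2COO-/n_FCH2COOH) = 2.553 + log(0.555/0.15) = 2.553 + (+0.568)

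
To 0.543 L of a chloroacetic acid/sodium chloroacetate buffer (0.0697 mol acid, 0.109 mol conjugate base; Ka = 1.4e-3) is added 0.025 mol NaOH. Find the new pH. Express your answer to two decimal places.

pH = 3.33

After neutralization: n(ClCH2COOH) = 0.0447 mol, n(ClCH2COO-) = 0.134 mol.
pKa = −log(1.4 × 10^-3) = 2.854
pH = pKa + log(n_ClCH2COO-/n_ClCH2COOH) = 2.854 + log(0.134/0.0447) = 2.854 + (+0.477)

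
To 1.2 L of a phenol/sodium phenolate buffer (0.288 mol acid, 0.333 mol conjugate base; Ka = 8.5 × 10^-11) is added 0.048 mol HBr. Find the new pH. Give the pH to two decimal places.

pH = 10.00

Added H+ converts C6H5O- to C6H5OH: C6H5OH → 0.336 mol, C6H5O- → 0.285 mol.
pKa = −log(8.5 × 10^-11) = 10.071
pH = pKa + log([A⁻]/[HA]) = 10.071 + log(0.285/0.336) = 10.071 -0.071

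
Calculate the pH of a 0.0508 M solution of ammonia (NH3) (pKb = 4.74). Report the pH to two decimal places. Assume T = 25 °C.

NH3 + H2O ⇌ NH4+ + OH-
Kb = 10^(−4.74) = 1.82 × 10^-5
From the ICE table, Kb = x²/(0.0508 − x) = 1.82 × 10^-5.
Since Kb ≪ C₀, x ≈ √(Kb·C₀) = 9.62 × 10^-4 M.
(x/C₀ = 1.9% < 5%, so the approximation holds.)
pOH = −log(9.62 × 10^-4) = 3.02; pH = 14.00 − 3.02 = 10.98

pH = 10.98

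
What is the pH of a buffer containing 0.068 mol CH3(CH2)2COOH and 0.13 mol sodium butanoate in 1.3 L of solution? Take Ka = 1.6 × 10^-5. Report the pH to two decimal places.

pKa = −log(1.6 × 10^-5) = 4.796
Henderson–Hasselbalch: pH = pKa + log([CH3(CH2)2COO-]/[CH3(CH2)2COOH]) = 4.796 + log(0.13/0.068)
pH = 4.796 + (+0.281) = 5.08

pH = 5.08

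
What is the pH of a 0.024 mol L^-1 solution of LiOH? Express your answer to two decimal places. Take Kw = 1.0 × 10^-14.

pH = 12.38

LiOH is a strong base; [OH-] = 0.024 M.
pOH = -log(0.024) = 1.62
pH = 14.00 - 1.62 = 12.38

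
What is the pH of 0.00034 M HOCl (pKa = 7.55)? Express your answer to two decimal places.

pH = 5.51

HOCl ⇌ OCl- + H+
Ka = 10^(−7.55) = 2.82 × 10^-8
From the ICE table, Ka = [H+]²/(0.00034 − [H+]) = 2.82 × 10^-8.
Neglecting [H+] in the denominator: [H+] = √(2.82 × 10^-8 × 0.00034) = 3.10 × 10^-6 M
pH = −log[H+] = −log(3.10 × 10^-6) = 5.51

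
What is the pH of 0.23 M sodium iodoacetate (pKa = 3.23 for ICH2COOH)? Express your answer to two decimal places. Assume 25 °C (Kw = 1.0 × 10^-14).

ICH2COO- is the conjugate base of the weak acid ICH2COOH.
Ka = 10^(−3.23) = 5.89 × 10^-4
Kb = Kw/Ka = 1.0×10^-14 / 5.89 × 10^-4 = 1.70 × 10^-11
From the ICE table, Kb = [OH-]²/(0.23 − [OH-]) = 1.70 × 10^-11.
Neglecting [OH-] in the denominator: [OH-] = √(1.70 × 10^-11 × 0.23) = 1.98 × 10^-6 M
Check: 0.00086% ionized — well under 5%, approximation valid.
pOH = −log(1.98 × 10^-6) = 5.70; pH = 14.00 − 5.70 = 8.30

pH = 8.30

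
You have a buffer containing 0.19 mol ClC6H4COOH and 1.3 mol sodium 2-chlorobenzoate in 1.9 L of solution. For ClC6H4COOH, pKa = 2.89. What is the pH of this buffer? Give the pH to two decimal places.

pH = pKa + log([A⁻]/[HA]) = 2.89 + log(1.3/0.19)
pH = 2.89 + (+0.835) = 3.73

pH = 3.73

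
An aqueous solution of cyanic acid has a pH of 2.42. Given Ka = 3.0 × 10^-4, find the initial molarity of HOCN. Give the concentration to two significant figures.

[H+] = 10^(-2.42) = 3.80 × 10^-3 M = x
Ka = x²/(C₀ − x) ⇒ C₀ = x + x²/Ka
C₀ = 3.80 × 10^-3 + (3.80 × 10^-3)²/(3.0 × 10^-4) = 5.19 × 10^-2 M

C₀ = 5.2 × 10^-2 M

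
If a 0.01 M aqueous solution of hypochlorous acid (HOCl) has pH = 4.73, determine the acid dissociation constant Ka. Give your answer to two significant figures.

[H+] = 10^(-4.73) = 1.86 × 10^-5 M
At equilibrium [HA] = 0.01 − 1.86 × 10^-5 = 9.98 × 10^-3 M
Ka = [H+][A-]/[HA] = (1.86 × 10^-5)² / 9.98 × 10^-3 = 3.5 × 10^-8

Ka = 3.5 × 10^-8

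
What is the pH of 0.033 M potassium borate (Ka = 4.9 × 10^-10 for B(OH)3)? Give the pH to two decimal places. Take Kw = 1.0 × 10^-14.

B(OH)4- is the conjugate base of the weak acid B(OH)3.
Kb = Kw/Ka = 1.0×10^-14 / 4.9 × 10^-10 = 2.04 × 10^-5
Let x = [OH-] at equilibrium. Kb = x²/(0.033 − x).
Assume x ≪ 0.033: x ≈ √(2.04 × 10^-5 × 0.033) = 8.20 × 10^-4 M
pOH = −log(8.20 × 10^-4) = 3.09; pH = 14.00 − 3.09 = 10.91

pH = 10.91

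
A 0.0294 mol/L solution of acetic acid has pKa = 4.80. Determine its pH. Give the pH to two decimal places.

CH3COOH ⇌ CH3COO- + H+
Ka = 10^(−4.80) = 1.58 × 10^-5
Ka = x²/(0.0294 − x) = 1.58 × 10^-5
Assume x ≪ 0.0294: x ≈ √(1.58 × 10^-5 × 0.0294) = 6.82 × 10^-4 M
(x/C₀ = 2.3% < 5%, so the approximation holds.)
pH = −log(6.82 × 10^-4) = 3.17

pH = 3.17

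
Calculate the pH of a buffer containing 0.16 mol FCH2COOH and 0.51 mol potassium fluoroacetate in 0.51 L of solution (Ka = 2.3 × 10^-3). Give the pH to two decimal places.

pKa = −log(2.3 × 10^-3) = 2.638
Henderson–Hasselbalch: pH = pKa + log([FCH2COO-]/[FCH2COOH]) = 2.638 + log(0.51/0.16)
pH = 2.638 + (+0.503) = 3.14

pH = 3.14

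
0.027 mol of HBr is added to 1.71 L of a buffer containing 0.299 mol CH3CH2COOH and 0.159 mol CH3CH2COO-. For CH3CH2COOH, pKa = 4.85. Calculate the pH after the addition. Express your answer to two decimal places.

Added H+ converts CH3CH2COO- to CH3CH2COOH: CH3CH2COOH → 0.326 mol, CH3CH2COO- → 0.132 mol.
pH = pKa + log(n_CH3CH2COO-/n_CH3CH2COOH) = 4.85 + log(0.132/0.326) = 4.85 + (-0.393)

pH = 4.46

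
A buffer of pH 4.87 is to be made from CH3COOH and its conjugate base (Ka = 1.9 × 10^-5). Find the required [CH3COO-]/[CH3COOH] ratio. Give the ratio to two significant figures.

pKa = -log(1.9 × 10^-5) = 4.721
pH = pKa + log(r) ⇒ log(r) = 4.87 − 4.721 = +0.149
r = [CH3COO-]/[CH3COOH] = 10^(+0.149) = 1.41

ratio = 1.4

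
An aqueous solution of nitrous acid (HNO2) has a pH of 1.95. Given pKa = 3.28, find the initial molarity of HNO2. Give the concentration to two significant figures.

C₀ = 2.5 × 10^-1 M

[H+] = 10^(-1.95) = 1.12 × 10^-2 M = x
Ka = 10^(−3.28) = 5.25 × 10^-4
Ka = x²/(C₀ − x) ⇒ C₀ = x + x²/Ka
C₀ = 1.12 × 10^-2 + (1.12 × 10^-2)²/(5.25 × 10^-4) = 2.50 × 10^-1 M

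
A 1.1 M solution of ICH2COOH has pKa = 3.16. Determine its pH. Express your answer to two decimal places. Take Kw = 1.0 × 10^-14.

pH = 1.56

ICH2COOH ⇌ ICH2COO- + H+
Ka = 10^(−3.16) = 6.92 × 10^-4
From the ICE table, Ka = x²/(1.1 − x) = 6.92 × 10^-4.
Assume x ≪ 1.1: x ≈ √(6.92 × 10^-4 × 1.1) = 2.76 × 10^-2 M
(x/C₀ = 2.5% < 5%, so the approximation holds.)
pH = −log(2.76 × 10^-2) = 1.56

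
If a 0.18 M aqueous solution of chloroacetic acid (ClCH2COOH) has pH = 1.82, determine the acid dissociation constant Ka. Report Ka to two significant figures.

Ka = 1.4 × 10^-3

[H+] = 10^(-1.82) = 1.51 × 10^-2 M
At equilibrium [HA] = 0.18 − 1.51 × 10^-2 = 1.65 × 10^-1 M
Ka = [H+][A-]/[HA] = (1.51 × 10^-2)² / 1.65 × 10^-1 = 1.4 × 10^-3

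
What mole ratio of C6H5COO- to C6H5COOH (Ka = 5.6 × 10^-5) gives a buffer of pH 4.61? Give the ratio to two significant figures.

ratio = 2.3

pKa = -log(5.6 × 10^-5) = 4.252
pH = pKa + log(r) ⇒ log(r) = 4.61 − 4.252 = +0.358
r = [C6H5COO-]/[C6H5COOH] = 10^(+0.358) = 2.28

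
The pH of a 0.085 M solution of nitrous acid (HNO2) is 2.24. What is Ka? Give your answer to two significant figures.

[H+] = 10^(-2.24) = 5.75 × 10^-3 M
At equilibrium [HA] = 0.085 − 5.75 × 10^-3 = 7.93 × 10^-2 M
Ka = [H+][A-]/[HA] = (5.75 × 10^-3)² / 7.93 × 10^-2 = 4.2 × 10^-4

Ka = 4.2 × 10^-4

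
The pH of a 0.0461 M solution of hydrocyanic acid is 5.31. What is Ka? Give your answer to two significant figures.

Ka = 5.2 × 10^-10

[H+] = 10^(-5.31) = 4.90 × 10^-6 M
At equilibrium [HA] = 0.0461 − 4.90 × 10^-6 = 4.61 × 10^-2 M
Ka = [H+][A-]/[HA] = (4.90 × 10^-6)² / 4.61 × 10^-2 = 5.2 × 10^-10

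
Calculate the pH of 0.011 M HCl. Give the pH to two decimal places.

HCl is a strong acid and dissociates completely, so [H+] = 0.011 M.
pH = -log(0.011) = 1.96

pH = 1.96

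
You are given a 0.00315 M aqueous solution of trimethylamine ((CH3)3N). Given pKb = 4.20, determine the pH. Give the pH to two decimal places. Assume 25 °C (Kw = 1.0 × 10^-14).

pH = 10.62

(CH3)3N + H2O ⇌ (CH3)3NH+ + OH-
Kb = 10^(−4.20) = 6.31 × 10^-5
Let x = [OH-] at equilibrium. Kb = x²/(0.00315 − x).
x is not negligible relative to C₀; solve x² + 6.31e-05·x − 1.99e-07 = 0.
x = (−Kb + √(Kb² + 4·Kb·C₀))/2 = 4.15 × 10^-4 M
pOH = −log(4.15 × 10^-4) = 3.38; pH = 14.00 − 3.38 = 10.62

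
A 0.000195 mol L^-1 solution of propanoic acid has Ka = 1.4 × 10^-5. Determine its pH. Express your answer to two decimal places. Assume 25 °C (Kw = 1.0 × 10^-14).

pH = 4.34

CH3CH2COOH ⇌ CH3CH2COO- + H+
From the ICE table, Ka = [H+]²/(0.000195 − [H+]) = 1.4 × 10^-5.
Here C₀/Ka ≈ 13.9, so the small-[H+] approximation fails. Use the quadratic:
[H+] = (−Ka + √(Ka² + 4·Ka·C₀))/2 = 4.57 × 10^-5 M
pH = −log(4.57 × 10^-5) = 4.34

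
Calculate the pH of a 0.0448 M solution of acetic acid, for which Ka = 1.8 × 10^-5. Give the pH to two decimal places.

pH = 3.05

CH3COOH ⇌ CH3COO- + H+
From the ICE table, Ka = x²/(0.0448 − x) = 1.8 × 10^-5.
Assume x ≪ 0.0448: x ≈ √(1.8 × 10^-5 × 0.0448) = 8.98 × 10^-4 M
(x/C₀ = 2% < 5%, so the approximation holds.)
pH = −log(8.98 × 10^-4) = 3.05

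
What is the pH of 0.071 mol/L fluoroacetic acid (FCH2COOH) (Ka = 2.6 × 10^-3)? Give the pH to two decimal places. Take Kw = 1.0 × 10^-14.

pH = 1.91

FCH2COOH ⇌ FCH2COO- + H+
Ka = x²/(0.071 − x) = 2.6 × 10^-3
Here C₀/Ka ≈ 27.3, so the small-x approximation fails. Use the quadratic:
x = [−0.0026 + √(0.0026² + 0.000738)]/2 = 1.23 × 10^-2 M
pH = −log[H+] = −log(1.23 × 10^-2) = 1.91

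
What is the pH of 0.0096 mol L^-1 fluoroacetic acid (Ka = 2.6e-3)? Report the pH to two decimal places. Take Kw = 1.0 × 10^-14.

FCH2COOH ⇌ FCH2COO- + H+
Let x = [H+] at equilibrium. Ka = x²/(0.0096 − x).
x is not negligible relative to C₀; solve x² + 0.0026·x − 2.5e-05 = 0.
x = [−0.0026 + √(0.0026² + 9.98e-05)]/2 = 3.86 × 10^-3 M
pH = −log(3.86 × 10^-3) = 2.41

pH = 2.41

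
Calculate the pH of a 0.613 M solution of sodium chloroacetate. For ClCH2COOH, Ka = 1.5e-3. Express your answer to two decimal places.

pH = 8.31

ClCH2COO- is the conjugate base of the weak acid ClCH2COOH.
Kb = Kw/Ka = 1.0×10^-14 / 1.5 × 10^-3 = 6.67 × 10^-12
Kb = [OH-]²/(0.613 − [OH-]) = 6.67 × 10^-12
Since Kb ≪ C₀, [OH-] ≈ √(Kb·C₀) = 2.02 × 10^-6 M.
pOH = 5.69, so pH = 14.00 − pOH = 8.31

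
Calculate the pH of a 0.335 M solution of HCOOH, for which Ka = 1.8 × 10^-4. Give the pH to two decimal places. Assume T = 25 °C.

HCOOH ⇌ HCOO- + H+
Let x = [H+] at equilibrium. Ka = x²/(0.335 − x).
Assume x ≪ 0.335: x ≈ √(1.8 × 10^-4 × 0.335) = 7.77 × 10^-3 M
Check: 2.3% ionized — well under 5%, approximation valid.
pH = −log[H+] = −log(7.77 × 10^-3) = 2.11

pH = 2.11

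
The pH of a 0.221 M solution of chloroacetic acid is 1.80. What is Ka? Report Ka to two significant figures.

[H+] = 10^(-1.80) = 1.58 × 10^-2 M
At equilibrium [HA] = 0.221 − 1.58 × 10^-2 = 2.05 × 10^-1 M
Ka = [H+][A-]/[HA] = (1.58 × 10^-2)² / 2.05 × 10^-1 = 1.2 × 10^-3

Ka = 1.2 × 10^-3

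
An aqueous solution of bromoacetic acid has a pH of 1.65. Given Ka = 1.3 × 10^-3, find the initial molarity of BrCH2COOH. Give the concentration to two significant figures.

[H+] = 10^(-1.65) = 2.24 × 10^-2 M = x
Ka = x²/(C₀ − x) ⇒ C₀ = x + x²/Ka
C₀ = 2.24 × 10^-2 + (2.24 × 10^-2)²/(1.3 × 10^-3) = 4.08 × 10^-1 M

C₀ = 4.1 × 10^-1 M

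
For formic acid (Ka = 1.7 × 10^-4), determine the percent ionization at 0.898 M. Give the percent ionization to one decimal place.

1.4%

HCOOH ⇌ HCOO- + H+; let x = [H+] at equilibrium.
x ≈ √(Ka·C₀) = √(1.7 × 10^-4 × 0.898) = 1.24 × 10^-2 M
Fraction ionized = 1.24 × 10^-2 / 0.898 = 0.0138 → 1.4%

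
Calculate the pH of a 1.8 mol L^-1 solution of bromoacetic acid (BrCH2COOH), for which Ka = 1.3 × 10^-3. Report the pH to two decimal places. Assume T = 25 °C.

BrCH2COOH ⇌ BrCH2COO- + H+
Ka = x²/(1.8 − x) = 1.3 × 10^-3
Assume x ≪ 1.8: x ≈ √(1.3 × 10^-3 × 1.8) = 4.84 × 10^-2 M
Check: 2.7% ionized — well under 5%, approximation valid.
pH = −log[H+] = −log(4.84 × 10^-2) = 1.32

pH = 1.32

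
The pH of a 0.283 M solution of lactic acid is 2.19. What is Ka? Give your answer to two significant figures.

Ka = 1.5 × 10^-4

[H+] = 10^(-2.19) = 6.46 × 10^-3 M
At equilibrium [HA] = 0.283 − 6.46 × 10^-3 = 2.77 × 10^-1 M
Ka = [H+][A-]/[HA] = (6.46 × 10^-3)² / 2.77 × 10^-1 = 1.5 × 10^-4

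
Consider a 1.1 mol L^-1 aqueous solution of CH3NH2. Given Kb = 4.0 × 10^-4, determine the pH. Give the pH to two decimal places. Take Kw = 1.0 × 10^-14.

CH3NH2 + H2O ⇌ CH3NH3+ + OH-
Let x = [OH-] at equilibrium. Kb = x²/(1.1 − x).
Neglecting x in the denominator: x = √(4.0 × 10^-4 × 1.1) = 2.10 × 10^-2 M
pOH = 1.68, so pH = 14.00 − pOH = 12.32

pH = 12.32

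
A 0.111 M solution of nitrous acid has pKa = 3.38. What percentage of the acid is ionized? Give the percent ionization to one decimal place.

HNO2 ⇌ NO2- + H+; let x = [H+] at equilibrium.
Ka = 10^(−3.38) = 4.17 × 10^-4
Solve x² + 0.000417x − 4.63e-05 = 0 → x = 6.60 × 10^-3 M
Fraction ionized = 6.60 × 10^-3 / 0.111 = 0.0595 → 5.9%

5.9%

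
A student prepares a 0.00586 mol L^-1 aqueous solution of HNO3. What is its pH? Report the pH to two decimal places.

HNO3 is a strong acid and dissociates completely, so [H+] = 0.00586 M.
pH = -log(0.00586) = 2.23

pH = 2.23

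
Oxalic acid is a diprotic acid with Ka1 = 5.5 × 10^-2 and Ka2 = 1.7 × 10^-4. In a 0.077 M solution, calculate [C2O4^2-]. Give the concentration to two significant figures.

First ionization gives [H+] ≈ [HC2O4-] = 4.31 × 10^-2 M.
Second step: Ka2 = [H+][C2O4^2-]/[HC2O4-] ≈ [C2O4^2-] (since [H+] ≈ [HC2O4-]).
So [C2O4^2-] ≈ Ka2.

1.7 × 10^-4 M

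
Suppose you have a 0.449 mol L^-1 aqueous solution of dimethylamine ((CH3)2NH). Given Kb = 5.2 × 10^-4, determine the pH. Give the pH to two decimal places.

(CH3)2NH + H2O ⇌ (CH3)2NH2+ + OH-
From the ICE table, Kb = [OH-]²/(0.449 − [OH-]) = 5.2 × 10^-4.
Since Kb ≪ C₀, [OH-] ≈ √(Kb·C₀) = 1.53 × 10^-2 M.
([OH-]/C₀ = 3.4% < 5%, so the approximation holds.)
pOH = −log(1.53 × 10^-2) = 1.82; pH = 14.00 − 1.82 = 12.18

pH = 12.18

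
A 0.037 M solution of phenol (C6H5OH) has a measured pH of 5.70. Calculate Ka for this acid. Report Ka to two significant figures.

[H+] = 10^(-5.70) = 2.00 × 10^-6 M
At equilibrium [HA] = 0.037 − 2.00 × 10^-6 = 3.70 × 10^-2 M
Ka = [H+][A-]/[HA] = (2.00 × 10^-6)² / 3.70 × 10^-2 = 1.1 × 10^-10

Ka = 1.1 × 10^-10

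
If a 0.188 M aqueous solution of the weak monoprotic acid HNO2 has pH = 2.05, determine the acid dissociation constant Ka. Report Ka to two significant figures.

Ka = 4.4 × 10^-4

[H+] = 10^(-2.05) = 8.91 × 10^-3 M
At equilibrium [HA] = 0.188 − 8.91 × 10^-3 = 1.79 × 10^-1 M
Ka = [H+][A-]/[HA] = (8.91 × 10^-3)² / 1.79 × 10^-1 = 4.4 × 10^-4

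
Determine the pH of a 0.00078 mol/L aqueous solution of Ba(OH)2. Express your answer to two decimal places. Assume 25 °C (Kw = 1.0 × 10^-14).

Ba(OH)2 is a strong base (each formula unit releases 2 OH-); [OH-] = 0.00156 M.
pOH = -log(0.00156) = 2.81
pH = 14.00 - 2.81 = 11.19

pH = 11.19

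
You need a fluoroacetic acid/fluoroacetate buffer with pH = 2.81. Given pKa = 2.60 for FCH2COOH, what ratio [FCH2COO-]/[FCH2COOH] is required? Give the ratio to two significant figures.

pH = pKa + log(r) ⇒ log(r) = 2.81 − 2.60 = +0.21
r = [FCH2COO-]/[FCH2COOH] = 10^(+0.21) = 1.62

ratio = 1.6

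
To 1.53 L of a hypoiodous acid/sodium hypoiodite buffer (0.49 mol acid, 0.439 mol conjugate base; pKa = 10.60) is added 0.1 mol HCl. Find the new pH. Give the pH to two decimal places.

pH = 10.36

After neutralization: n(HOI) = 0.59 mol, n(OI-) = 0.339 mol.
Henderson–Hasselbalch with mole ratio 0.339/0.59: pH = 10.60 + (-0.241)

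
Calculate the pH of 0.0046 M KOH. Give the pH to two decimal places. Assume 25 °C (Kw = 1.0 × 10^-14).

KOH is a strong base; [OH-] = 0.0046 M.
pOH = -log(0.0046) = 2.34
pH = 14.00 - 2.34 = 11.66

pH = 11.66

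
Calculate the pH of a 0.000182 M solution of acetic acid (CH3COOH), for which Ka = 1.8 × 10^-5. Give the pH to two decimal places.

CH3COOH ⇌ CH3COO- + H+
From the ICE table, Ka = x²/(0.000182 − x) = 1.8 × 10^-5.
Here C₀/Ka ≈ 10.1, so the small-x approximation fails. Use the quadratic:
x = [−1.8e-05 + √(1.8e-05² + 1.31e-08)]/2 = 4.89 × 10^-5 M
pH = −log(4.89 × 10^-5) = 4.31

pH = 4.31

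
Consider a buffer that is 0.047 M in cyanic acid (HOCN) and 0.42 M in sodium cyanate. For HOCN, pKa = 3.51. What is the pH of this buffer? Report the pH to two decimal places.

Using pH = pKa + log([base]/[acid]) with [base]/[acid] = 0.42/0.047:
pH = 3.51 + (+0.951) = 4.46

pH = 4.46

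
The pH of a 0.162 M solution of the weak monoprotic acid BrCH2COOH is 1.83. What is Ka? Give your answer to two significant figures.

Ka = 1.5 × 10^-3

[H+] = 10^(-1.83) = 1.48 × 10^-2 M
At equilibrium [HA] = 0.162 − 1.48 × 10^-2 = 1.47 × 10^-1 M
Ka = [H+][A-]/[HA] = (1.48 × 10^-2)² / 1.47 × 10^-1 = 1.5 × 10^-3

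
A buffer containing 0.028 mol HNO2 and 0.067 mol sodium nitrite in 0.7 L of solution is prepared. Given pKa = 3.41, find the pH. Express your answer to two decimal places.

Using pH = pKa + log([base]/[acid]) with [base]/[acid] = 0.067/0.028:
pH = 3.41 + (+0.379) = 3.79

pH = 3.79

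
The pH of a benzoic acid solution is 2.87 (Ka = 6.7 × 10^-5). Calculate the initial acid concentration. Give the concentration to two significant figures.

[H+] = 10^(-2.87) = 1.35 × 10^-3 M = x
Ka = x²/(C₀ − x) ⇒ C₀ = x + x²/Ka
C₀ = 1.35 × 10^-3 + (1.35 × 10^-3)²/(6.7 × 10^-5) = 2.86 × 10^-2 M

C₀ = 2.9 × 10^-2 M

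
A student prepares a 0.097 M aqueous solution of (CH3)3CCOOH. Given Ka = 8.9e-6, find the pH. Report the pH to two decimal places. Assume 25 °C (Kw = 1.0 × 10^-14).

pH = 3.03

(CH3)3CCOOH ⇌ (CH3)3CCOO- + H+
From the ICE table, Ka = [H+]²/(0.097 − [H+]) = 8.9 × 10^-6.
Since Ka ≪ C₀, [H+] ≈ √(Ka·C₀) = 9.29 × 10^-4 M.
pH = −log(9.29 × 10^-4) = 3.03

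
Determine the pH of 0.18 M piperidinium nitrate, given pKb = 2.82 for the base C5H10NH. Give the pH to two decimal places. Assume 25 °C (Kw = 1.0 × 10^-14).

pH = 5.96

C5H10NH2+ is the conjugate acid of the weak base C5H10NH.
Kb = 10^(−2.82) = 1.51 × 10^-3
Ka = Kw/Kb = 1.0×10^-14 / 1.51 × 10^-3 = 6.62 × 10^-12
Let x = [H+] at equilibrium. Ka = x²/(0.18 − x).
Neglecting x in the denominator: x = √(6.62 × 10^-12 × 0.18) = 1.09 × 10^-6 M
Check: 0.00061% ionized — well under 5%, approximation valid.
pH = −log(1.09 × 10^-6) = 5.96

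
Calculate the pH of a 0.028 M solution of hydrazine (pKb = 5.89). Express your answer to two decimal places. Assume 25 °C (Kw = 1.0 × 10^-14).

pH = 10.28

N2H4 + H2O ⇌ N2H5+ + OH-
Kb = 10^(−5.89) = 1.29 × 10^-6
Let x = [OH-] at equilibrium. Kb = x²/(0.028 − x).
Since Kb ≪ C₀, x ≈ √(Kb·C₀) = 1.90 × 10^-4 M.
Check: 0.68% ionized — well under 5%, approximation valid.
pOH = −log(1.90 × 10^-4) = 3.72; pH = 14.00 − 3.72 = 10.28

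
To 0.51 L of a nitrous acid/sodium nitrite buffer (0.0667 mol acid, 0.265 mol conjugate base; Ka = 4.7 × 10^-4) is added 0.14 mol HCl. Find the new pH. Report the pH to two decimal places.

pH = 3.11

Added H+ converts NO2- to HNO2: HNO2 → 0.207 mol, NO2- → 0.125 mol.
pKa = −log(4.7 × 10^-4) = 3.328
pH = pKa + log(n_NO2-/n_HNO2) = 3.328 + log(0.125/0.207) = 3.328 + (-0.219)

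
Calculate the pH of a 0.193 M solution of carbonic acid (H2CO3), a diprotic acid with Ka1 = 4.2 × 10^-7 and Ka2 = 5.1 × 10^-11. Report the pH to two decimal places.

Ka1 ≫ Ka2, so treat the first dissociation as the only significant source of H+.
Ka1 = x²/(0.193 − x) = 4.2 × 10^-7
x ≈ √(4.2 × 10^-7 × 0.193) = 2.85 × 10^-4 M
pH = −log(2.85 × 10^-4) = 3.55

pH = 3.55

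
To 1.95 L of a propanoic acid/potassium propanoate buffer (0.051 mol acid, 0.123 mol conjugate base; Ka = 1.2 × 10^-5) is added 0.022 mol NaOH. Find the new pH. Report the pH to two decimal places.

pH = 5.62

OH- converts CH3CH2COOH to CH3CH2COO-: CH3CH2COOH → 0.029 mol, CH3CH2COO- → 0.145 mol.
pKa = −log(1.2 × 10^-5) = 4.921
pH = pKa + log(n_CH3CH2COO-/n_CH3CH2COOH) = 4.921 + log(0.145/0.029) = 4.921 + (+0.699)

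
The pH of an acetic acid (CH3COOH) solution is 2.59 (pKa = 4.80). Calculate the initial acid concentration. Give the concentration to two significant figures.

[H+] = 10^(-2.59) = 2.57 × 10^-3 M = x
Ka = 10^(−4.80) = 1.58 × 10^-5
Ka = x²/(C₀ − x) ⇒ C₀ = x + x²/Ka
C₀ = 2.57 × 10^-3 + (2.57 × 10^-3)²/(1.58 × 10^-5) = 4.21 × 10^-1 M

C₀ = 4.2 × 10^-1 M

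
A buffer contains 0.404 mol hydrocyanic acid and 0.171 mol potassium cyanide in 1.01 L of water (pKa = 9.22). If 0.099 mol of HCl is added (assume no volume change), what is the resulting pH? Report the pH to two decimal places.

Added H+ converts CN- to HCN: HCN → 0.503 mol, CN- → 0.072 mol.
pH = pKa + log(n_CN-/n_HCN) = 9.22 + log(0.072/0.503) = 9.22 + (-0.844)

pH = 8.38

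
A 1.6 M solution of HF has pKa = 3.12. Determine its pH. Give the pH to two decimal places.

pH = 1.46

HF ⇌ F- + H+
Ka = 10^(−3.12) = 7.59 × 10^-4
From the ICE table, Ka = x²/(1.6 − x) = 7.59 × 10^-4.
Assume x ≪ 1.6: x ≈ √(7.59 × 10^-4 × 1.6) = 3.48 × 10^-2 M
Check: 2.2% ionized — well under 5%, approximation valid.
pH = −log(3.48 × 10^-2) = 1.46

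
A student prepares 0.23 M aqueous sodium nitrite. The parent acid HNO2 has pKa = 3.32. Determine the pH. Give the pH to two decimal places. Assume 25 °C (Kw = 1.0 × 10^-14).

NO2- is the conjugate base of the weak acid HNO2.
Ka = 10^(−3.32) = 4.79 × 10^-4
Kb = Kw/Ka = 1.0×10^-14 / 4.79 × 10^-4 = 2.09 × 10^-11
From the ICE table, Kb = [OH-]²/(0.23 − [OH-]) = 2.09 × 10^-11.
Since Kb ≪ C₀, [OH-] ≈ √(Kb·C₀) = 2.19 × 10^-6 M.
([OH-]/C₀ = 0.00095% < 5%, so the approximation holds.)
pOH = −log(2.19 × 10^-6) = 5.66; pH = 14.00 − 5.66 = 8.34

pH = 8.34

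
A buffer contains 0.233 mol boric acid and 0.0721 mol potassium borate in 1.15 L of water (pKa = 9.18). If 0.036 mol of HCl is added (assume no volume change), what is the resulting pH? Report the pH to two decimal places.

pH = 8.31

After neutralization: n(B(OH)3) = 0.269 mol, n(B(OH)4-) = 0.0361 mol.
pH = pKa + log(n_B(OH)4-/n_B(OH)3) = 9.18 + log(0.0361/0.269) = 9.18 + (-0.872)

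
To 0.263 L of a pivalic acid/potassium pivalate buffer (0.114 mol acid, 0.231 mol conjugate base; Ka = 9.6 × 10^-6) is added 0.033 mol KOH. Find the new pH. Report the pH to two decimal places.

OH- converts (CH3)3CCOOH to (CH3)3CCOO-: (CH3)3CCOOH → 0.081 mol, (CH3)3CCOO- → 0.264 mol.
pKa = −log(9.6 × 10^-6) = 5.018
pH = pKa + log([A⁻]/[HA]) = 5.018 + log(0.264/0.081) = 5.018 +0.513

pH = 5.53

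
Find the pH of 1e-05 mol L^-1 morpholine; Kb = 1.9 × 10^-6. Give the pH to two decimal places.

C4H8ONH + H2O ⇌ C4H8ONH2+ + OH-
From the ICE table, Kb = [OH-]²/(1e-05 − [OH-]) = 1.9 × 10^-6.
Here C₀/Kb ≈ 5.26, so the small-[OH-] approximation fails. Use the quadratic:
[OH-] = [−1.9e-06 + √(1.9e-06² + 7.6e-11)]/2 = 3.51 × 10^-6 M
pOH = 5.45, so pH = 14.00 − pOH = 8.55

pH = 8.55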